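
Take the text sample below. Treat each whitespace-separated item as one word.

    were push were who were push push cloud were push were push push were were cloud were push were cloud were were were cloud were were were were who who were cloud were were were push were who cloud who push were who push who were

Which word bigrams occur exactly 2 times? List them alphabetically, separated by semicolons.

push push; who push

Bigram counts meeting the condition (exactly 2 times):
  push push: 2
  who push: 2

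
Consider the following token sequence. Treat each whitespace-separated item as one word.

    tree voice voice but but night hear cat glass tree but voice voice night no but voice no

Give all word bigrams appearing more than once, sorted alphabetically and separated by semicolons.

but voice; voice voice

Bigram counts meeting the condition (more than once):
  but voice: 2
  voice voice: 2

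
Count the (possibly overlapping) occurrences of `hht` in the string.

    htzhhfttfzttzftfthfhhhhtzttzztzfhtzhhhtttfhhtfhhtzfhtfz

4

Sliding a length-3 window over the 55 characters (53 positions):
  position 22–24: hht
  position 37–39: hht
  position 43–45: hht
  position 47–49: hht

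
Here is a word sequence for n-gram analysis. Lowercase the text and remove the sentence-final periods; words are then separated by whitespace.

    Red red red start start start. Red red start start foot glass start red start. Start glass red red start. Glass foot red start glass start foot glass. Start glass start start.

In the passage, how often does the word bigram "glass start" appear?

4

Scanning the 31 overlapping bigram windows for "glass start":
  position 12–13: glass start
  position 25–26: glass start
  position 28–29: glass start
  position 30–31: glass start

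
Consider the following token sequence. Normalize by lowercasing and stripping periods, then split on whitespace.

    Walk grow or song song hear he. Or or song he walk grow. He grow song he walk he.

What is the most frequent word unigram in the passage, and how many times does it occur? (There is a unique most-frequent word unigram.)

"he", 5 times

Unigram frequencies (highest first):
  he: 5
  song: 4
  walk: 3
  grow: 3
  or: 3
  hear: 1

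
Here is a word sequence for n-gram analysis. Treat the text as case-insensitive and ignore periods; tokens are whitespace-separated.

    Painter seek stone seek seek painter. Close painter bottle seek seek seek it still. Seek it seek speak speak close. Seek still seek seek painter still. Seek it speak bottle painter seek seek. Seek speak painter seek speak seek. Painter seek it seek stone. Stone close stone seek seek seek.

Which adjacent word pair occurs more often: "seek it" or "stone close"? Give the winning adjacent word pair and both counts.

"seek it": 4 occurrences
"stone close": 1 occurrence

"seek it" (4 vs 1)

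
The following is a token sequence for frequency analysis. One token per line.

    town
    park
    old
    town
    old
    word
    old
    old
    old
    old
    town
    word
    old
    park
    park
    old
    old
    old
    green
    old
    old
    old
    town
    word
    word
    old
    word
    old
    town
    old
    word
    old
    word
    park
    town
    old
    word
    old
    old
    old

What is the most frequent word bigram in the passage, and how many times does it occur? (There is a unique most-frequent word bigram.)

Bigram frequencies (highest first):
  old old: 9
  word old: 6
  old word: 5
  old town: 4
  town old: 3
  park old: 2
  … (9 more, each ≤ 2)

"old old", 9 times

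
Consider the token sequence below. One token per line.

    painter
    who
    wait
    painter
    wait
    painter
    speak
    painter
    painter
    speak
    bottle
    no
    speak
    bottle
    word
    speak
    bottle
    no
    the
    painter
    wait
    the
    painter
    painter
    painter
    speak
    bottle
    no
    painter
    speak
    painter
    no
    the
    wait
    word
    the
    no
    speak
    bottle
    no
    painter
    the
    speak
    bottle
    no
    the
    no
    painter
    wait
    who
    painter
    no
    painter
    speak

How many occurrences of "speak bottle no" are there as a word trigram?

5

Scanning the 52 overlapping trigram windows for "speak bottle no":
  position 10–12: speak bottle no
  position 16–18: speak bottle no
  position 26–28: speak bottle no
  position 38–40: speak bottle no
  position 43–45: speak bottle no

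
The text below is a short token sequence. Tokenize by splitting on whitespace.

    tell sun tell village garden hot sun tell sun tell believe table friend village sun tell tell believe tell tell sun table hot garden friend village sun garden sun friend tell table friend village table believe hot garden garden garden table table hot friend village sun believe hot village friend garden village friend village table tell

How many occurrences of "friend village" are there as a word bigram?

Scanning the 55 overlapping bigram windows for "friend village":
  position 13–14: friend village
  position 25–26: friend village
  position 33–34: friend village
  position 44–45: friend village
  position 53–54: friend village

5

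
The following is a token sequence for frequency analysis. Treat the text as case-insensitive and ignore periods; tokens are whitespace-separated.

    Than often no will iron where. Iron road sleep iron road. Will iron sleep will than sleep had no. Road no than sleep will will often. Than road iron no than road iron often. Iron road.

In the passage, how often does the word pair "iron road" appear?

3

Scanning the 35 overlapping bigram windows for "iron road":
  position 7–8: iron road
  position 10–11: iron road
  position 35–36: iron road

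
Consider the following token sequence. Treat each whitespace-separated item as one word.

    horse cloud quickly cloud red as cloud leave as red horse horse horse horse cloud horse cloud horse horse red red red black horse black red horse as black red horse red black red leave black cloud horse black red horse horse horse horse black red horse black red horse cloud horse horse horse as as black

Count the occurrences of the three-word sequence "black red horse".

5

Scanning the 55 overlapping trigram windows for "black red horse":
  position 25–27: black red horse
  position 29–31: black red horse
  position 39–41: black red horse
  position 45–47: black red horse
  position 48–50: black red horse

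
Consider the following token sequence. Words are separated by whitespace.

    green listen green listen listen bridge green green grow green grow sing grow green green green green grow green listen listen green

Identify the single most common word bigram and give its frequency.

Bigram frequencies (highest first):
  green green: 4
  green listen: 3
  green grow: 3
  grow green: 3
  listen green: 2
  listen listen: 2
  … (4 more, each ≤ 1)

"green green", 4 times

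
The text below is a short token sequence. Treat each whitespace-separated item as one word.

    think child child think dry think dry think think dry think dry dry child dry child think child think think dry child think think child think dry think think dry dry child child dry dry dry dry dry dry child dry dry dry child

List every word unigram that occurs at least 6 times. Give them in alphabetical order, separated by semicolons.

Unigram counts meeting the condition (at least 6 times):
  child: 11
  dry: 19
  think: 14

child; dry; think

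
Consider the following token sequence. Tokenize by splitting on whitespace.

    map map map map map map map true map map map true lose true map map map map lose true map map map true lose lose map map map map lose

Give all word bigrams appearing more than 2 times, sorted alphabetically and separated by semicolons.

Bigram counts meeting the condition (more than 2 times):
  map map: 16
  map true: 3
  true map: 3

map map; map true; true map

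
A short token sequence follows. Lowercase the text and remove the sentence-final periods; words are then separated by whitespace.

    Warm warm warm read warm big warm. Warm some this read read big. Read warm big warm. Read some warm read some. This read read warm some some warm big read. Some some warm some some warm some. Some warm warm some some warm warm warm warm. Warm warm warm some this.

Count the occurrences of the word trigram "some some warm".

5

Scanning the 50 overlapping trigram windows for "some some warm":
  position 27–29: some some warm
  position 32–34: some some warm
  position 35–37: some some warm
  position 38–40: some some warm
  position 42–44: some some warm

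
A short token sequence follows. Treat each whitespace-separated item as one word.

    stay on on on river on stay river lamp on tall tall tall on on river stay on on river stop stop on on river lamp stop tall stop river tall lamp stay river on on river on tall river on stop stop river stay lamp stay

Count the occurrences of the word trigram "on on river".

Scanning the 45 overlapping trigram windows for "on on river":
  position 3–5: on on river
  position 14–16: on on river
  position 18–20: on on river
  position 23–25: on on river
  position 35–37: on on river

5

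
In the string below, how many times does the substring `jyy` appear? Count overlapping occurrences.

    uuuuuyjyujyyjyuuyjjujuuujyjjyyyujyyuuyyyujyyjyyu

5

Sliding a length-3 window over the 48 characters (46 positions):
  position 10–12: jyy
  position 28–30: jyy
  position 33–35: jyy
  position 42–44: jyy
  position 45–47: jyy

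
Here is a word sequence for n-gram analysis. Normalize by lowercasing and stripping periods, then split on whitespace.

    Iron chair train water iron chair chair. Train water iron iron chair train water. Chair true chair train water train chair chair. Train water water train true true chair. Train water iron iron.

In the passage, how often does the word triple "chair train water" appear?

Scanning the 31 overlapping trigram windows for "chair train water":
  position 2–4: chair train water
  position 7–9: chair train water
  position 12–14: chair train water
  position 17–19: chair train water
  position 22–24: chair train water
  position 29–31: chair train water

6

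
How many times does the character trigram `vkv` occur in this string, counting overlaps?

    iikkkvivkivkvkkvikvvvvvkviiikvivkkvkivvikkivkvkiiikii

3

Sliding a length-3 window over the 53 characters (51 positions):
  position 11–13: vkv
  position 23–25: vkv
  position 44–46: vkv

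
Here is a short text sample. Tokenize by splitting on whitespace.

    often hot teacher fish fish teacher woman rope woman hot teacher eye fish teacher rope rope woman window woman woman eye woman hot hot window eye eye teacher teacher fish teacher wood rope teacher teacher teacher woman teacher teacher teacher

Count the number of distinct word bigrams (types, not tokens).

40 tokens → 39 bigram windows in total.
Repeated bigrams (each contributes count−1 duplicates):
  teacher teacher: 5
  fish teacher: 3
  hot teacher: 2
  rope woman: 2
  teacher fish: 2
  teacher woman: 2
  woman hot: 2
11 duplicate windows → 39 − 11 = 28 distinct.

28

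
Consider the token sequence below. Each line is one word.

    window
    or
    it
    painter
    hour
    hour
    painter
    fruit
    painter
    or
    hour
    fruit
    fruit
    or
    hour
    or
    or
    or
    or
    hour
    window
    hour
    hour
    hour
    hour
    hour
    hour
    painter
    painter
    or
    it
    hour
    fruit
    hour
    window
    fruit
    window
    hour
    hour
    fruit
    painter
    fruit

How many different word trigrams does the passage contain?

42 tokens → 40 trigram windows in total.
Repeated trigrams (each contributes count−1 duplicates):
  hour hour hour: 4
  hour hour painter: 2
  or or or: 2
  window hour hour: 2
6 duplicate windows → 40 − 6 = 34 distinct.

34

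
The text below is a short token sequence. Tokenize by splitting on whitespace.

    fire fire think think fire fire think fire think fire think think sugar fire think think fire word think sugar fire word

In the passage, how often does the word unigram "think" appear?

Scanning the 22 tokens for "think":
  position 3: think
  position 4: think
  position 7: think
  position 9: think
  position 11: think
  position 12: think
  position 15: think
  position 16: think
  position 19: think

9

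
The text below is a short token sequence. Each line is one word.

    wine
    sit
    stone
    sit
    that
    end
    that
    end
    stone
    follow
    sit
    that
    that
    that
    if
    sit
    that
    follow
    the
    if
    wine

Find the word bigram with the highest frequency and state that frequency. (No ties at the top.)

Bigram frequencies (highest first):
  sit that: 3
  that end: 2
  that that: 2
  wine sit: 1
  sit stone: 1
  stone sit: 1
  … (10 more, each ≤ 1)

"sit that", 3 times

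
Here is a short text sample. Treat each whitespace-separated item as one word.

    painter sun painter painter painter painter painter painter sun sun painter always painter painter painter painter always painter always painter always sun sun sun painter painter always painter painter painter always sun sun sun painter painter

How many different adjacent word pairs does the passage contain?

36 tokens → 35 bigram windows in total.
Repeated bigrams (each contributes count−1 duplicates):
  painter painter: 12
  painter always: 6
  sun sun: 5
  always painter: 4
  sun painter: 4
  always sun: 2
  painter sun: 2
28 duplicate windows → 35 − 28 = 7 distinct.

7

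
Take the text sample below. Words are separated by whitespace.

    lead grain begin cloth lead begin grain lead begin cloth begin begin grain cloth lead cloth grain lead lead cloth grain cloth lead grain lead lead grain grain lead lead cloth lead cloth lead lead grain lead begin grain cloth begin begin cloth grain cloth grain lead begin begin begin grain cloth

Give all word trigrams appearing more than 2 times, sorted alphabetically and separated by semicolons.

Trigram counts meeting the condition (more than 2 times):
  begin grain cloth: 3
  grain lead begin: 3
  grain lead lead: 3

begin grain cloth; grain lead begin; grain lead lead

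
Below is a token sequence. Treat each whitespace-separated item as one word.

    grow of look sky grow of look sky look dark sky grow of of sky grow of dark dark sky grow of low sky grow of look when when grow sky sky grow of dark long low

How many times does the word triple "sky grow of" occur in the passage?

Scanning the 35 overlapping trigram windows for "sky grow of":
  position 4–6: sky grow of
  position 11–13: sky grow of
  position 15–17: sky grow of
  position 20–22: sky grow of
  position 24–26: sky grow of
  position 32–34: sky grow of

6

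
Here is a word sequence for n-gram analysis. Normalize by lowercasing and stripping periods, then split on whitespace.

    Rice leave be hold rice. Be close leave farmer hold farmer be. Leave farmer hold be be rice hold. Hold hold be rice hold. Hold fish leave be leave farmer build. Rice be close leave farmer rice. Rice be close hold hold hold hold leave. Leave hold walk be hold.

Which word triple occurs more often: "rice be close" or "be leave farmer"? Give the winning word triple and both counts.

"rice be close": 3 occurrences
"be leave farmer": 2 occurrences

"rice be close" (3 vs 2)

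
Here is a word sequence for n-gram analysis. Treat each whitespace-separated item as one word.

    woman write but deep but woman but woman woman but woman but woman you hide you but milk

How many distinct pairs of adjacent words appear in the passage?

18 tokens → 17 bigram windows in total.
Repeated bigrams (each contributes count−1 duplicates):
  but woman: 4
  woman but: 3
5 duplicate windows → 17 − 5 = 12 distinct.

12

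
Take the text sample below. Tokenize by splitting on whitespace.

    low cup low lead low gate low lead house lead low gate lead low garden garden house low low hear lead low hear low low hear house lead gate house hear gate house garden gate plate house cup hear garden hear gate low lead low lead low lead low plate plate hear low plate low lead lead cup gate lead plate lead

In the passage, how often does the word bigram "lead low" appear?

7

Scanning the 61 overlapping bigram windows for "lead low":
  position 4–5: lead low
  position 10–11: lead low
  position 13–14: lead low
  position 21–22: lead low
  position 44–45: lead low
  position 46–47: lead low
  position 48–49: lead low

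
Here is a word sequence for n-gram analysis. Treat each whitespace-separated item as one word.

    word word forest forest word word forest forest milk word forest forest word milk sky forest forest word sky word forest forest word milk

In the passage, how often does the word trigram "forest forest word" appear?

Scanning the 22 overlapping trigram windows for "forest forest word":
  position 3–5: forest forest word
  position 11–13: forest forest word
  position 16–18: forest forest word
  position 21–23: forest forest word

4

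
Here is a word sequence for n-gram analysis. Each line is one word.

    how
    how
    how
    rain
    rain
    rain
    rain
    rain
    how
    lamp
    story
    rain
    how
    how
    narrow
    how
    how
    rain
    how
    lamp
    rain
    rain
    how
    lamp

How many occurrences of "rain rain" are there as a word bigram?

Scanning the 23 overlapping bigram windows for "rain rain":
  position 4–5: rain rain
  position 5–6: rain rain
  position 6–7: rain rain
  position 7–8: rain rain
  position 21–22: rain rain

5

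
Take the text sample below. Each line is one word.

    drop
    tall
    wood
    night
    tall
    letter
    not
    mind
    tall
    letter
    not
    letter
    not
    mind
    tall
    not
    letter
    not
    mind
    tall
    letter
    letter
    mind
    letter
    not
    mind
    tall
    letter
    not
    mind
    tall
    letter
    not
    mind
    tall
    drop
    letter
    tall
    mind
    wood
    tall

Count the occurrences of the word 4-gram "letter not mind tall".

Scanning the 38 overlapping 4-gram windows for "letter not mind tall":
  position 6–9: letter not mind tall
  position 12–15: letter not mind tall
  position 17–20: letter not mind tall
  position 24–27: letter not mind tall
  position 28–31: letter not mind tall
  position 32–35: letter not mind tall

6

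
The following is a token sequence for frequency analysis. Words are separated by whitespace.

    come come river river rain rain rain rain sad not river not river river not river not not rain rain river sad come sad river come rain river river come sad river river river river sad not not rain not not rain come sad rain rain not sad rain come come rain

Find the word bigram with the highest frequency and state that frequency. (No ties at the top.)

"river river", 6 times

Bigram frequencies (highest first):
  river river: 6
  rain rain: 5
  not river: 3
  river not: 3
  not not: 3
  not rain: 3
  … (16 more, each ≤ 3)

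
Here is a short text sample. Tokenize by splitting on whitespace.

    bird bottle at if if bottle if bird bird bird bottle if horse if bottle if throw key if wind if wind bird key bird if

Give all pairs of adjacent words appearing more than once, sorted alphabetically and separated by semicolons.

Bigram counts meeting the condition (more than once):
  bird bird: 2
  bird bottle: 2
  bottle if: 3
  if bottle: 2
  if wind: 2

bird bird; bird bottle; bottle if; if bottle; if wind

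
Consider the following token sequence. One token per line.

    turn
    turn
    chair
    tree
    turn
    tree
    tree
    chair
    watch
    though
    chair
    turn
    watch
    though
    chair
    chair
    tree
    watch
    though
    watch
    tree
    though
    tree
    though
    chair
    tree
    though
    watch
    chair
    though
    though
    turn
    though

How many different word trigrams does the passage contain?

30

33 tokens → 31 trigram windows in total.
Repeated trigrams (each contributes count−1 duplicates):
  watch though chair: 2
1 duplicate windows → 31 − 1 = 30 distinct.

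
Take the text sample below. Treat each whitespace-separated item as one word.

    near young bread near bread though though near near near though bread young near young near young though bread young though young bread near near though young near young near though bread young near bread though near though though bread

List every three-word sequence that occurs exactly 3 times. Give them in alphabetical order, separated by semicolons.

Trigram counts meeting the condition (exactly 3 times):
  though bread young: 3
  young near young: 3

though bread young; young near young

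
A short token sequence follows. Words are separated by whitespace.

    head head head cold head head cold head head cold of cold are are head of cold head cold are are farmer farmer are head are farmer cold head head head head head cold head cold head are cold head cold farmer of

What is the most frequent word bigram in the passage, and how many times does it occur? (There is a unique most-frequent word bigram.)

Bigram frequencies (highest first):
  head head: 8
  head cold: 7
  cold head: 7
  of cold: 2
  cold are: 2
  are are: 2
  … (11 more, each ≤ 2)

"head head", 8 times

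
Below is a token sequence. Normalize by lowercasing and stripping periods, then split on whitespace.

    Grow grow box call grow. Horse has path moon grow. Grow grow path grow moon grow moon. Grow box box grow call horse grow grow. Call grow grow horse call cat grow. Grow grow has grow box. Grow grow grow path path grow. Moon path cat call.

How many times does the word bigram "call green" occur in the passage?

Scanning the 46 overlapping bigram windows for "call green":
  (none found)

0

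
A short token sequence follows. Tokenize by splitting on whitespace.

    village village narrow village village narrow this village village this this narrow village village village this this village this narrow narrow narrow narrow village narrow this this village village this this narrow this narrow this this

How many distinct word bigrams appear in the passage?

36 tokens → 35 bigram windows in total.
Repeated bigrams (each contributes count−1 duplicates):
  village village: 6
  this this: 5
  narrow this: 4
  this narrow: 4
  village this: 4
  narrow narrow: 3
  narrow village: 3
  this village: 3
  … (1 more repeated)
26 duplicate windows → 35 − 26 = 9 distinct.

9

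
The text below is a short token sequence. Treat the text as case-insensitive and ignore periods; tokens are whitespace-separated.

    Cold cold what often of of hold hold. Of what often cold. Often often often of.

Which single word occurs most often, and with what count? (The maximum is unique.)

Unigram frequencies (highest first):
  often: 5
  of: 4
  cold: 3
  what: 2
  hold: 2

"often", 5 times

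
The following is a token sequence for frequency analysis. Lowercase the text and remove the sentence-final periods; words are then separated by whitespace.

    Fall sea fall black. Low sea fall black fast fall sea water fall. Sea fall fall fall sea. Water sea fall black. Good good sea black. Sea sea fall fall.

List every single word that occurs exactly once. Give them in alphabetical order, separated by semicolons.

Unigram counts meeting the condition (exactly once):
  fast: 1
  low: 1

fast; low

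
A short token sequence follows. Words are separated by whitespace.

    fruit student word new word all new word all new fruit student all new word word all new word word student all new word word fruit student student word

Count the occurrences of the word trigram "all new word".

Scanning the 27 overlapping trigram windows for "all new word":
  position 6–8: all new word
  position 13–15: all new word
  position 17–19: all new word
  position 22–24: all new word

4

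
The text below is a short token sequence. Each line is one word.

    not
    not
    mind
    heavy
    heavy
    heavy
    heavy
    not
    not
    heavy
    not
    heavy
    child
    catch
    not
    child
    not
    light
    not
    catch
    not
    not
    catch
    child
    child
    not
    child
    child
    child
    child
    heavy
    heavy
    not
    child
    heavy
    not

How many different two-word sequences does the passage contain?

17

36 tokens → 35 bigram windows in total.
Repeated bigrams (each contributes count−1 duplicates):
  child child: 4
  heavy heavy: 4
  heavy not: 4
  not child: 3
  not not: 3
  catch not: 2
  child heavy: 2
  child not: 2
  … (2 more repeated)
18 duplicate windows → 35 − 18 = 17 distinct.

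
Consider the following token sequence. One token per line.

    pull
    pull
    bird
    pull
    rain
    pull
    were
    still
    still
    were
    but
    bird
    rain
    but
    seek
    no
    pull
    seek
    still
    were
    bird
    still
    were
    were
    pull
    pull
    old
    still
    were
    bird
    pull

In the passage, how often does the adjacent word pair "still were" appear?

Scanning the 30 overlapping bigram windows for "still were":
  position 9–10: still were
  position 19–20: still were
  position 22–23: still were
  position 28–29: still were

4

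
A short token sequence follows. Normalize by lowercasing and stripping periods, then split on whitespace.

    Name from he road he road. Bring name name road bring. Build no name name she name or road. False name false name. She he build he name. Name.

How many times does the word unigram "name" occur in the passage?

10

Scanning the 29 tokens for "name":
  position 1: name
  position 8: name
  position 9: name
  position 14: name
  position 15: name
  position 17: name
  position 21: name
  position 23: name
  position 28: name
  position 29: name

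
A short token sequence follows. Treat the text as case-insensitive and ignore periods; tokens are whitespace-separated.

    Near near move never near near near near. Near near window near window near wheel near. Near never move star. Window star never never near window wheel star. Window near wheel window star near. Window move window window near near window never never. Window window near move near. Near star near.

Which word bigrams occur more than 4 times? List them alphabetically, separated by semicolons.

Bigram counts meeting the condition (more than 4 times):
  near near: 9
  near window: 5
  window near: 5

near near; near window; window near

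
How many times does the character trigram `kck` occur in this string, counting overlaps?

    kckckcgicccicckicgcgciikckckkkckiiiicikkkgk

5

Sliding a length-3 window over the 43 characters (41 positions):
  position 1–3: kck
  position 3–5: kck
  position 24–26: kck
  position 26–28: kck
  position 30–32: kck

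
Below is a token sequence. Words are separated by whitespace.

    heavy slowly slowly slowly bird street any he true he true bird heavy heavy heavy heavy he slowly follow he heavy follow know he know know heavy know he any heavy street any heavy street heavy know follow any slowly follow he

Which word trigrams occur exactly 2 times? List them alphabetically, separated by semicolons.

Trigram counts meeting the condition (exactly 2 times):
  any heavy street: 2
  heavy heavy heavy: 2
  slowly follow he: 2

any heavy street; heavy heavy heavy; slowly follow he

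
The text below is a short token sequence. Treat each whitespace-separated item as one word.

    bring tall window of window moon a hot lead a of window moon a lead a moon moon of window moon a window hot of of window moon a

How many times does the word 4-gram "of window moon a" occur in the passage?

4

Scanning the 26 overlapping 4-gram windows for "of window moon a":
  position 4–7: of window moon a
  position 11–14: of window moon a
  position 19–22: of window moon a
  position 26–29: of window moon a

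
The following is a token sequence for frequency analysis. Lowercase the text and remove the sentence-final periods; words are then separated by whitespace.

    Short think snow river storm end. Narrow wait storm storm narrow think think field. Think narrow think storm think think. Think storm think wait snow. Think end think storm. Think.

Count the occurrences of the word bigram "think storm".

3

Scanning the 29 overlapping bigram windows for "think storm":
  position 17–18: think storm
  position 21–22: think storm
  position 28–29: think storm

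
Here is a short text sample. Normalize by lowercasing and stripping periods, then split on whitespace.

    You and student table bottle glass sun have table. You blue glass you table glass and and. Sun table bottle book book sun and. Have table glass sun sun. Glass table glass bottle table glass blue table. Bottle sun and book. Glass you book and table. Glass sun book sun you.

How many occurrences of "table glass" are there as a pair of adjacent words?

Scanning the 50 overlapping bigram windows for "table glass":
  position 14–15: table glass
  position 26–27: table glass
  position 31–32: table glass
  position 34–35: table glass
  position 46–47: table glass

5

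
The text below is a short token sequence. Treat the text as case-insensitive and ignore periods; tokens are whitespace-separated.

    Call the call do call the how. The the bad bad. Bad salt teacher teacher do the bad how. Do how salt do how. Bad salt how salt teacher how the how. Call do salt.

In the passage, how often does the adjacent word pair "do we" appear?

0

Scanning the 34 overlapping bigram windows for "do we":
  (none found)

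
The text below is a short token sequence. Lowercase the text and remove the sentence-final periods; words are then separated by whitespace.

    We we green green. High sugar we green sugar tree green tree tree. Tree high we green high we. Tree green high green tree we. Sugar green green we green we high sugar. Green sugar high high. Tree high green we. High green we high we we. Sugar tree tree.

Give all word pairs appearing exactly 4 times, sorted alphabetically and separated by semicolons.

green we; we green

Bigram counts meeting the condition (exactly 4 times):
  green we: 4
  we green: 4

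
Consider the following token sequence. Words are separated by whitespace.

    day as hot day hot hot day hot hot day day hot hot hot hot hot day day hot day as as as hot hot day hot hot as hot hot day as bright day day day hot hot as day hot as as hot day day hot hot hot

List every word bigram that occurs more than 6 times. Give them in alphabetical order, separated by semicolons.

Bigram counts meeting the condition (more than 6 times):
  day hot: 8
  hot day: 8
  hot hot: 12

day hot; hot day; hot hot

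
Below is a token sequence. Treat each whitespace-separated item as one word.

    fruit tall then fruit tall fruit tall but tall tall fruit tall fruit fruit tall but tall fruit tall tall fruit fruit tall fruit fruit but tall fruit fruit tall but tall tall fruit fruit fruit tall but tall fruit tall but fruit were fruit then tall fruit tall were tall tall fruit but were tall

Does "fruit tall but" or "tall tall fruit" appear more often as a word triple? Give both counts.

"fruit tall but" (5 vs 4)

"fruit tall but": 5 occurrences
"tall tall fruit": 4 occurrences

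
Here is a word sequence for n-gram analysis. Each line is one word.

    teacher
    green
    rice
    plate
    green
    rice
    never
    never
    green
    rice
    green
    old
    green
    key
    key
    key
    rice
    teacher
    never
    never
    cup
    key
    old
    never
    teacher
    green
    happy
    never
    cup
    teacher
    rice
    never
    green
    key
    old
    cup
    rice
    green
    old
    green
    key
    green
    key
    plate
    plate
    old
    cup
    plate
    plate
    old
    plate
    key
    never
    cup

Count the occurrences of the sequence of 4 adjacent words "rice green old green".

Scanning the 51 overlapping 4-gram windows for "rice green old green":
  position 10–13: rice green old green
  position 37–40: rice green old green

2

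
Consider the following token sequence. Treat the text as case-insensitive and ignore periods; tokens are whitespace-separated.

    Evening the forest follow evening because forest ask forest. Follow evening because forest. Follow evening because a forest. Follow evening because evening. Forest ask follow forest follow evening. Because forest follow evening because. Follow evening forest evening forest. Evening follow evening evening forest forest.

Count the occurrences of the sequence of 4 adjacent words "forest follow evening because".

Scanning the 41 overlapping 4-gram windows for "forest follow evening because":
  position 3–6: forest follow evening because
  position 9–12: forest follow evening because
  position 13–16: forest follow evening because
  position 18–21: forest follow evening because
  position 26–29: forest follow evening because
  position 30–33: forest follow evening because

6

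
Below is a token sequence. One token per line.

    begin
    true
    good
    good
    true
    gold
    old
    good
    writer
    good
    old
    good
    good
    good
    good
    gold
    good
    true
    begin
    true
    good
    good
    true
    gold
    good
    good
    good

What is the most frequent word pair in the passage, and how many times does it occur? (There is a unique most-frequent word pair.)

Bigram frequencies (highest first):
  good good: 7
  good true: 3
  begin true: 2
  true good: 2
  true gold: 2
  old good: 2
  … (7 more, each ≤ 2)

"good good", 7 times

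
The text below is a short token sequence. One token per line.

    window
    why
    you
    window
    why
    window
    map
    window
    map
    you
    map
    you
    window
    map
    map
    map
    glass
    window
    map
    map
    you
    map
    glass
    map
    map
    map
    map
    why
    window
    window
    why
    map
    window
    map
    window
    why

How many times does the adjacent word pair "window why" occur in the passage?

Scanning the 35 overlapping bigram windows for "window why":
  position 1–2: window why
  position 4–5: window why
  position 30–31: window why
  position 35–36: window why

4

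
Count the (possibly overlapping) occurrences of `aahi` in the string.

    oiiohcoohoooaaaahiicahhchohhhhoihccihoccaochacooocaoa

Sliding a length-4 window over the 53 characters (50 positions):
  position 15–18: aahi

1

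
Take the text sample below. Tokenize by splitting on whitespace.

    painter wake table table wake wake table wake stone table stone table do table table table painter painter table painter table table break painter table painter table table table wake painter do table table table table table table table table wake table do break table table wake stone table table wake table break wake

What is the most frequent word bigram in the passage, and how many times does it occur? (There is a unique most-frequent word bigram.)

Bigram frequencies (highest first):
  table table: 15
  table wake: 6
  wake table: 4
  painter table: 4
  stone table: 3
  table painter: 3
  … (14 more, each ≤ 2)

"table table", 15 times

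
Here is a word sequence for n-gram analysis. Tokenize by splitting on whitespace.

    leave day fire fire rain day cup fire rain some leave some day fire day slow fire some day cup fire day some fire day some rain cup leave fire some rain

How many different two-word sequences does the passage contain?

21

32 tokens → 31 bigram windows in total.
Repeated bigrams (each contributes count−1 duplicates):
  fire day: 3
  cup fire: 2
  day cup: 2
  day fire: 2
  day some: 2
  fire rain: 2
  fire some: 2
  some day: 2
  … (1 more repeated)
10 duplicate windows → 31 − 10 = 21 distinct.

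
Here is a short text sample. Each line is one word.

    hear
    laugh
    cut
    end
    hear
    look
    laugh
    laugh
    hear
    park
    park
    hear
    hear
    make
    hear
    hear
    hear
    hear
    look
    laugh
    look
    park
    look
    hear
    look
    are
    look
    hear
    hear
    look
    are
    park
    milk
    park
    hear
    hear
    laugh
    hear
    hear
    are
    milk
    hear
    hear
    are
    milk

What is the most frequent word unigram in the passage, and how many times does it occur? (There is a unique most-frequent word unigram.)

Unigram frequencies (highest first):
  hear: 18
  look: 7
  laugh: 5
  park: 5
  are: 4
  milk: 3
  … (3 more, each ≤ 1)

"hear", 18 times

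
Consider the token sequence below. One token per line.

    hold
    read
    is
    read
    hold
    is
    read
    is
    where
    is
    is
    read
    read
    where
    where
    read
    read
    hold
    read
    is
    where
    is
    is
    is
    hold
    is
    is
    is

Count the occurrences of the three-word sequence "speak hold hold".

0

Scanning the 26 overlapping trigram windows for "speak hold hold":
  (none found)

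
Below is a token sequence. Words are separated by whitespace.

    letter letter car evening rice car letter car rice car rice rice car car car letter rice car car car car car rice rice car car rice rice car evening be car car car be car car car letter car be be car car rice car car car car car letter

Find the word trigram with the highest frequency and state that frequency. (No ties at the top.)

"car car car", 9 times

Trigram frequencies (highest first):
  car car car: 9
  rice car car: 4
  car rice rice: 3
  rice rice car: 3
  car car letter: 3
  car car rice: 3
  … (20 more, each ≤ 3)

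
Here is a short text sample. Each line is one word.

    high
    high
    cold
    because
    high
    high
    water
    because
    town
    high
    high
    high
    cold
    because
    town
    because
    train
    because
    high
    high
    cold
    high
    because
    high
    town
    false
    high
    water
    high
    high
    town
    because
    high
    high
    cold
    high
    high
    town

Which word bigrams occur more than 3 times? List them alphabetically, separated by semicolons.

because high; high cold; high high

Bigram counts meeting the condition (more than 3 times):
  because high: 4
  high cold: 4
  high high: 8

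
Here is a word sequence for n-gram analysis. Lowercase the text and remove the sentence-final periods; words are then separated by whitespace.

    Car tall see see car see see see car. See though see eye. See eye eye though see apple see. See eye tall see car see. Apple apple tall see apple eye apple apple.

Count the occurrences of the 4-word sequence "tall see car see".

Scanning the 31 overlapping 4-gram windows for "tall see car see":
  position 23–26: tall see car see

1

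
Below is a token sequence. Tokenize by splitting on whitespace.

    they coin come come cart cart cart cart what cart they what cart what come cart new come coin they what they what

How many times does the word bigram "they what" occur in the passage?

Scanning the 22 overlapping bigram windows for "they what":
  position 11–12: they what
  position 20–21: they what
  position 22–23: they what

3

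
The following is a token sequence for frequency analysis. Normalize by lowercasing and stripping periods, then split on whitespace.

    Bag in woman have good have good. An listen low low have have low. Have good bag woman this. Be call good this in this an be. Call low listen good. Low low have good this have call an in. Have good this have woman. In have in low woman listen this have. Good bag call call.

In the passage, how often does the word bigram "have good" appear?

Scanning the 56 overlapping bigram windows for "have good":
  position 4–5: have good
  position 6–7: have good
  position 15–16: have good
  position 34–35: have good
  position 41–42: have good
  position 53–54: have good

6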